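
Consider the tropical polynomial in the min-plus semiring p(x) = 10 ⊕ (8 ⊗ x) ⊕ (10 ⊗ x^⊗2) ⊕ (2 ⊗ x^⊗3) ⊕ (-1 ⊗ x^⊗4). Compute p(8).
p(8) = 10

A tropical monomial a ⊗ x^⊗i evaluates to a + i · x. Evaluating each term at x = 8:
  Term 0 contributes 10 + 0 · 8 = 10
  Term 1 contributes 8 + 1 · 8 = 16
  Term 2 contributes 10 + 2 · 8 = 26
  Term 3 contributes 2 + 3 · 8 = 26
  Term 4 contributes -1 + 4 · 8 = 31
p(8) = ⊕ of these = min[10, 16, 26, 26, 31] = 10.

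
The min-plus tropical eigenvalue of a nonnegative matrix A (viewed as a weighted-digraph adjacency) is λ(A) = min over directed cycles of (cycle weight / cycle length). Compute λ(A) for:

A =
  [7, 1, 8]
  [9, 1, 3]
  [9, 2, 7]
λ(A) = 1

Enumerate directed cycles and compute their means (weight / length). Sample:
  cycle 0 → 0: weight = 7, length = 1, mean = 7/1 ≈ 7.000
  cycle 1 → 1: weight = 1, length = 1, mean = 1/1 ≈ 1.000
  cycle 2 → 2: weight = 7, length = 1, mean = 7/1 ≈ 7.000
  cycle 0 → 1 → 0: weight = 10, length = 2, mean = 10/2 ≈ 5.000
  cycle 0 → 2 → 0: weight = 17, length = 2, mean = 17/2 ≈ 8.500
  cycle 1 → 0 → 1: weight = 10, length = 2, mean = 10/2 ≈ 5.000
Minimum mean = 1.000, attained e.g. along the cycle 1 → 1 with weight 1 and length 1. So λ(A) = 1/1 = 1.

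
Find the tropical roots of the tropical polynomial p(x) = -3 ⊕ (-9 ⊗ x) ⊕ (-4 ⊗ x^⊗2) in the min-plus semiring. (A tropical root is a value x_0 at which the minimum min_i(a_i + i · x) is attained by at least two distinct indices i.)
Roots: {-5, 6}

Each tropical root is a break point of the lower envelope of the lines y = a_i + i · x (there are 3 lines, with slopes 0, 1, ..., 2). Only the lines that attain the minimum somewhere contribute to roots; other lines are dominated. Here the surviving (envelope) indices are i = 2, i = 1, i = 0.
Intersections between consecutive envelope lines give the roots: for adjacent envelope indices i < j the intersection is x = (a_i − a_j) / (j − i). Reading off the sorted break points: {-5, 6}.
Verification: at each break x_0, at least two indices attain the minimum of min_i(a_i + i · x_0).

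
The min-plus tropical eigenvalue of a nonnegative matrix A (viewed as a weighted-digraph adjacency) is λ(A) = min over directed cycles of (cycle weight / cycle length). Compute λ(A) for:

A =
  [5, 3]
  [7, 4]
λ(A) = 4

Enumerate directed cycles and compute their means (weight / length). Sample:
  cycle 0 → 0: weight = 5, length = 1, mean = 5/1 ≈ 5.000
  cycle 1 → 1: weight = 4, length = 1, mean = 4/1 ≈ 4.000
  cycle 0 → 1 → 0: weight = 10, length = 2, mean = 10/2 ≈ 5.000
  cycle 1 → 0 → 1: weight = 10, length = 2, mean = 10/2 ≈ 5.000
Minimum mean = 4.000, attained e.g. along the cycle 1 → 1 with weight 4 and length 1. So λ(A) = 4/1 = 4.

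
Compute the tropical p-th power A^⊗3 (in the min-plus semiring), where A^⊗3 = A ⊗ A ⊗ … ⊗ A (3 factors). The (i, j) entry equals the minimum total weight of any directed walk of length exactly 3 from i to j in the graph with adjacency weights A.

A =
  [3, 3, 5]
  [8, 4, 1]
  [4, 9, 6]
A^⊗3 =
  [8, 9, 7]
  [8, 8, 9]
  [10, 10, 8]

Each entry (A^⊗3)_ij equals the minimum over all length-3 walks i = v_0 → v_1 → … → v_3 = j of Σ_t A[v_t][v_{t+1}]. For example, for (i, j) = (0, 2) we minimise over 9 possible intermediate vertex sequences; the minimum is 7, attained along the walk 0 → 0 → 1 → 2.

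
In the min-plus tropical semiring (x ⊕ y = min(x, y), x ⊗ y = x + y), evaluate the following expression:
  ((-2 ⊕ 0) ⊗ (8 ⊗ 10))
((-2 ⊕ 0) ⊗ (8 ⊗ 10)) = 16

Expand innermost to outermost. Recall ⊕ takes the minimum of its arguments and ⊗ takes their sum. Working out the expression ((-2 ⊕ 0) ⊗ (8 ⊗ 10)) gives 16.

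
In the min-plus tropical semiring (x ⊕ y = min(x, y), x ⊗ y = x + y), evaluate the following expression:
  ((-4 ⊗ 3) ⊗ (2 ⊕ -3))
((-4 ⊗ 3) ⊗ (2 ⊕ -3)) = -4

Expand innermost to outermost. Recall ⊕ takes the minimum of its arguments and ⊗ takes their sum. Working out the expression ((-4 ⊗ 3) ⊗ (2 ⊕ -3)) gives -4.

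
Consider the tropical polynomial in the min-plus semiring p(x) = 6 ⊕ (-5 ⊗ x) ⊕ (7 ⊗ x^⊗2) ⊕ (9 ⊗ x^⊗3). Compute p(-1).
p(-1) = -6

A tropical monomial a ⊗ x^⊗i evaluates to a + i · x. Evaluating each term at x = -1:
  Term 0 contributes 6 + 0 · -1 = 6
  Term 1 contributes -5 + 1 · -1 = -6
  Term 2 contributes 7 + 2 · -1 = 5
  Term 3 contributes 9 + 3 · -1 = 6
p(-1) = ⊕ of these = min[6, -6, 5, 6] = -6.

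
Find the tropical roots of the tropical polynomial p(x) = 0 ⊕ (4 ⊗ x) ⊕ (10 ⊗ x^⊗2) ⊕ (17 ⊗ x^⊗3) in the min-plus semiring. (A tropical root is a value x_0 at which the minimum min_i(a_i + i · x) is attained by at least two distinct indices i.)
Roots: {-7, -6, -4}

Each tropical root is a break point of the lower envelope of the lines y = a_i + i · x (there are 4 lines, with slopes 0, 1, ..., 3). Only the lines that attain the minimum somewhere contribute to roots; other lines are dominated. Here the surviving (envelope) indices are i = 3, i = 2, i = 1, i = 0.
Intersections between consecutive envelope lines give the roots: for adjacent envelope indices i < j the intersection is x = (a_i − a_j) / (j − i). Reading off the sorted break points: {-7, -6, -4}.
Verification: at each break x_0, at least two indices attain the minimum of min_i(a_i + i · x_0).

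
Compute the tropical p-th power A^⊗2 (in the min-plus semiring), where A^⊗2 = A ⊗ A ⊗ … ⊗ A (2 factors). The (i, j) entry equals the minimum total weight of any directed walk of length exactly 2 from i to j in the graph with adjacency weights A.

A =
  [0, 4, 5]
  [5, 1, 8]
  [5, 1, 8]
A^⊗2 =
  [0, 4, 5]
  [5, 2, 9]
  [5, 2, 9]

Each entry (A^⊗2)_ij equals the minimum over all length-2 walks i = v_0 → v_1 → … → v_2 = j of Σ_t A[v_t][v_{t+1}]. For example, for (i, j) = (0, 2) we minimise over 3 possible intermediate vertex sequences; the minimum is 5, attained along the walk 0 → 0 → 2.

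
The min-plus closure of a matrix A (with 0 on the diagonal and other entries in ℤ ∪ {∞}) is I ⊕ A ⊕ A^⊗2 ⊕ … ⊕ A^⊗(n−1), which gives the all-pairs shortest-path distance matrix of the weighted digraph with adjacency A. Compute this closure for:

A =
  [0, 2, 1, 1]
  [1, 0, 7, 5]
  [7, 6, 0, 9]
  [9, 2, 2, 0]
Closure =
  [0, 2, 1, 1]
  [1, 0, 2, 2]
  [7, 6, 0, 8]
  [3, 2, 2, 0]

This is the Floyd-Warshall all-pairs shortest-path computation. For each intermediate vertex k = 0, 1, …, 3, update dist[i][j] ← min(dist[i][j], dist[i][k] + dist[k][j]). The final matrix gives, for each (i, j), the minimum total weight of any directed path from i to j (possibly empty when i = j).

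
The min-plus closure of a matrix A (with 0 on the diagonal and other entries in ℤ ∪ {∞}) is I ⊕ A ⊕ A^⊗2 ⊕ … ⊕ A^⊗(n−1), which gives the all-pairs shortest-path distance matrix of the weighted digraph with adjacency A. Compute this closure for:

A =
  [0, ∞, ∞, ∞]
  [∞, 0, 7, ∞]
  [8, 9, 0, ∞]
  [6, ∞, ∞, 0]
Closure =
  [0, ∞, ∞, ∞]
  [15, 0, 7, ∞]
  [8, 9, 0, ∞]
  [6, ∞, ∞, 0]

This is the Floyd-Warshall all-pairs shortest-path computation. For each intermediate vertex k = 0, 1, …, 3, update dist[i][j] ← min(dist[i][j], dist[i][k] + dist[k][j]). The final matrix gives, for each (i, j), the minimum total weight of any directed path from i to j (possibly empty when i = j).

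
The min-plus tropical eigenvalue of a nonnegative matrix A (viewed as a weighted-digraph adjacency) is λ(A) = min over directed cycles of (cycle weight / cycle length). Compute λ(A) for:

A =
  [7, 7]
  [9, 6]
λ(A) = 6

Enumerate directed cycles and compute their means (weight / length). Sample:
  cycle 0 → 0: weight = 7, length = 1, mean = 7/1 ≈ 7.000
  cycle 1 → 1: weight = 6, length = 1, mean = 6/1 ≈ 6.000
  cycle 0 → 1 → 0: weight = 16, length = 2, mean = 16/2 ≈ 8.000
  cycle 1 → 0 → 1: weight = 16, length = 2, mean = 16/2 ≈ 8.000
Minimum mean = 6.000, attained e.g. along the cycle 1 → 1 with weight 6 and length 1. So λ(A) = 6/1 = 6.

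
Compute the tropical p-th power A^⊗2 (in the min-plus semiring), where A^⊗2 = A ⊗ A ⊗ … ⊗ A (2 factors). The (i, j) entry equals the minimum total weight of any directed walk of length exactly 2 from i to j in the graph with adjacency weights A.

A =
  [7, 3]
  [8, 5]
A^⊗2 =
  [11, 8]
  [13, 10]

Each entry (A^⊗2)_ij equals the minimum over all length-2 walks i = v_0 → v_1 → … → v_2 = j of Σ_t A[v_t][v_{t+1}]. For example, for (i, j) = (0, 1) we minimise over 2 possible intermediate vertex sequences; the minimum is 8, attained along the walk 0 → 1 → 1.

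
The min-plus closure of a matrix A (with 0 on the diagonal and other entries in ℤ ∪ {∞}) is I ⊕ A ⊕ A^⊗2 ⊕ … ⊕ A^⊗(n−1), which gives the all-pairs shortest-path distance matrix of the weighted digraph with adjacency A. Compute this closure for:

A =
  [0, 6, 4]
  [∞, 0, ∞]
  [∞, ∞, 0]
Closure =
  [0, 6, 4]
  [∞, 0, ∞]
  [∞, ∞, 0]

This is the Floyd-Warshall all-pairs shortest-path computation. For each intermediate vertex k = 0, 1, …, 2, update dist[i][j] ← min(dist[i][j], dist[i][k] + dist[k][j]). The final matrix gives, for each (i, j), the minimum total weight of any directed path from i to j (possibly empty when i = j).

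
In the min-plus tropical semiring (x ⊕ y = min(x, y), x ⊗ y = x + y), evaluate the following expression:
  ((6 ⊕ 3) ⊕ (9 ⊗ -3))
((6 ⊕ 3) ⊕ (9 ⊗ -3)) = 3

Expand innermost to outermost. Recall ⊕ takes the minimum of its arguments and ⊗ takes their sum. Working out the expression ((6 ⊕ 3) ⊕ (9 ⊗ -3)) gives 3.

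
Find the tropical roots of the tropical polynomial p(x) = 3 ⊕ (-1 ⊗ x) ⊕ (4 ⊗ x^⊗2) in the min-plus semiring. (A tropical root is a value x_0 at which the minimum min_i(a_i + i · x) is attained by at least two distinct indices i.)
Roots: {-5, 4}

Each tropical root is a break point of the lower envelope of the lines y = a_i + i · x (there are 3 lines, with slopes 0, 1, ..., 2). Only the lines that attain the minimum somewhere contribute to roots; other lines are dominated. Here the surviving (envelope) indices are i = 2, i = 1, i = 0.
Intersections between consecutive envelope lines give the roots: for adjacent envelope indices i < j the intersection is x = (a_i − a_j) / (j − i). Reading off the sorted break points: {-5, 4}.
Verification: at each break x_0, at least two indices attain the minimum of min_i(a_i + i · x_0).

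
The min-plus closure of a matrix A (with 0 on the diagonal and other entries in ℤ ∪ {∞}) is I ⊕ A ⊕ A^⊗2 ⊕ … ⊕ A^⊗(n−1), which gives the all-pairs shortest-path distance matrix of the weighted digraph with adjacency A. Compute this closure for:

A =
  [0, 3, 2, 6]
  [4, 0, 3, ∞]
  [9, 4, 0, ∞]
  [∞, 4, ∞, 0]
Closure =
  [0, 3, 2, 6]
  [4, 0, 3, 10]
  [8, 4, 0, 14]
  [8, 4, 7, 0]

This is the Floyd-Warshall all-pairs shortest-path computation. For each intermediate vertex k = 0, 1, …, 3, update dist[i][j] ← min(dist[i][j], dist[i][k] + dist[k][j]). The final matrix gives, for each (i, j), the minimum total weight of any directed path from i to j (possibly empty when i = j).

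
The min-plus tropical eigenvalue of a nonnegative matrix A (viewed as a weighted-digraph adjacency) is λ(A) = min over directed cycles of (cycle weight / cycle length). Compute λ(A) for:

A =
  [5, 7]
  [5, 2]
λ(A) = 2

Enumerate directed cycles and compute their means (weight / length). Sample:
  cycle 0 → 0: weight = 5, length = 1, mean = 5/1 ≈ 5.000
  cycle 1 → 1: weight = 2, length = 1, mean = 2/1 ≈ 2.000
  cycle 0 → 1 → 0: weight = 12, length = 2, mean = 12/2 ≈ 6.000
  cycle 1 → 0 → 1: weight = 12, length = 2, mean = 12/2 ≈ 6.000
Minimum mean = 2.000, attained e.g. along the cycle 1 → 1 with weight 2 and length 1. So λ(A) = 2/1 = 2.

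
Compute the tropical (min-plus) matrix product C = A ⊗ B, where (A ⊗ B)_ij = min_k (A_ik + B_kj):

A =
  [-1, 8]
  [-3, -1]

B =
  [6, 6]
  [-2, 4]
A ⊗ B =
  [5, 5]
  [-3, 3]

Apply the min-plus product entry-by-entry:
  C[0][0] = min over k of (A[0][0] + B[0][0] = -1 + 6 = 5, A[0][1] + B[1][0] = 8 + -2 = 6) = 5 (attained at k = 0)
  C[0][1] = min over k of (A[0][0] + B[0][1] = -1 + 6 = 5, A[0][1] + B[1][1] = 8 + 4 = 12) = 5 (attained at k = 0)
  C[1][0] = min over k of (A[1][0] + B[0][0] = -3 + 6 = 3, A[1][1] + B[1][0] = -1 + -2 = -3) = -3 (attained at k = 1)
  C[1][1] = min over k of (A[1][0] + B[0][1] = -3 + 6 = 3, A[1][1] + B[1][1] = -1 + 4 = 3) = 3 (attained at k = 0)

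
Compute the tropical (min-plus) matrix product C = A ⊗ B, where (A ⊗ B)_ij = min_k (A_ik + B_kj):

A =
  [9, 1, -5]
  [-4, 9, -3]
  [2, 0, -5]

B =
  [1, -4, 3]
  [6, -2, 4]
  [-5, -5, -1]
A ⊗ B =
  [-10, -10, -6]
  [-8, -8, -4]
  [-10, -10, -6]

Apply the min-plus product entry-by-entry:
  C[0][0] = min over k of (A[0][0] + B[0][0] = 9 + 1 = 10, A[0][1] + B[1][0] = 1 + 6 = 7, A[0][2] + B[2][0] = -5 + -5 = -10) = -10 (attained at k = 2)
  C[0][1] = min over k of (A[0][0] + B[0][1] = 9 + -4 = 5, A[0][1] + B[1][1] = 1 + -2 = -1, A[0][2] + B[2][1] = -5 + -5 = -10) = -10 (attained at k = 2)
  C[0][2] = min over k of (A[0][0] + B[0][2] = 9 + 3 = 12, A[0][1] + B[1][2] = 1 + 4 = 5, A[0][2] + B[2][2] = -5 + -1 = -6) = -6 (attained at k = 2)
  C[1][0] = min over k of (A[1][0] + B[0][0] = -4 + 1 = -3, A[1][1] + B[1][0] = 9 + 6 = 15, A[1][2] + B[2][0] = -3 + -5 = -8) = -8 (attained at k = 2)
  C[1][1] = min over k of (A[1][0] + B[0][1] = -4 + -4 = -8, A[1][1] + B[1][1] = 9 + -2 = 7, A[1][2] + B[2][1] = -3 + -5 = -8) = -8 (attained at k = 0)
  C[1][2] = min over k of (A[1][0] + B[0][2] = -4 + 3 = -1, A[1][1] + B[1][2] = 9 + 4 = 13, A[1][2] + B[2][2] = -3 + -1 = -4) = -4 (attained at k = 2)
  C[2][0] = min over k of (A[2][0] + B[0][0] = 2 + 1 = 3, A[2][1] + B[1][0] = 0 + 6 = 6, A[2][2] + B[2][0] = -5 + -5 = -10) = -10 (attained at k = 2)
  C[2][1] = min over k of (A[2][0] + B[0][1] = 2 + -4 = -2, A[2][1] + B[1][1] = 0 + -2 = -2, A[2][2] + B[2][1] = -5 + -5 = -10) = -10 (attained at k = 2)
  C[2][2] = min over k of (A[2][0] + B[0][2] = 2 + 3 = 5, A[2][1] + B[1][2] = 0 + 4 = 4, A[2][2] + B[2][2] = -5 + -1 = -6) = -6 (attained at k = 2)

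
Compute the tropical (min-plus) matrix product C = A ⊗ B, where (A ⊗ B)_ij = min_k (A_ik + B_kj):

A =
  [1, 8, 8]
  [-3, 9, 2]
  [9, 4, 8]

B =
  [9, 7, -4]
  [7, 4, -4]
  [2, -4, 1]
A ⊗ B =
  [10, 4, -3]
  [4, -2, -7]
  [10, 4, 0]

Apply the min-plus product entry-by-entry:
  C[0][0] = min over k of (A[0][0] + B[0][0] = 1 + 9 = 10, A[0][1] + B[1][0] = 8 + 7 = 15, A[0][2] + B[2][0] = 8 + 2 = 10) = 10 (attained at k = 0)
  C[0][1] = min over k of (A[0][0] + B[0][1] = 1 + 7 = 8, A[0][1] + B[1][1] = 8 + 4 = 12, A[0][2] + B[2][1] = 8 + -4 = 4) = 4 (attained at k = 2)
  C[0][2] = min over k of (A[0][0] + B[0][2] = 1 + -4 = -3, A[0][1] + B[1][2] = 8 + -4 = 4, A[0][2] + B[2][2] = 8 + 1 = 9) = -3 (attained at k = 0)
  C[1][0] = min over k of (A[1][0] + B[0][0] = -3 + 9 = 6, A[1][1] + B[1][0] = 9 + 7 = 16, A[1][2] + B[2][0] = 2 + 2 = 4) = 4 (attained at k = 2)
  C[1][1] = min over k of (A[1][0] + B[0][1] = -3 + 7 = 4, A[1][1] + B[1][1] = 9 + 4 = 13, A[1][2] + B[2][1] = 2 + -4 = -2) = -2 (attained at k = 2)
  C[1][2] = min over k of (A[1][0] + B[0][2] = -3 + -4 = -7, A[1][1] + B[1][2] = 9 + -4 = 5, A[1][2] + B[2][2] = 2 + 1 = 3) = -7 (attained at k = 0)
  C[2][0] = min over k of (A[2][0] + B[0][0] = 9 + 9 = 18, A[2][1] + B[1][0] = 4 + 7 = 11, A[2][2] + B[2][0] = 8 + 2 = 10) = 10 (attained at k = 2)
  C[2][1] = min over k of (A[2][0] + B[0][1] = 9 + 7 = 16, A[2][1] + B[1][1] = 4 + 4 = 8, A[2][2] + B[2][1] = 8 + -4 = 4) = 4 (attained at k = 2)
  C[2][2] = min over k of (A[2][0] + B[0][2] = 9 + -4 = 5, A[2][1] + B[1][2] = 4 + -4 = 0, A[2][2] + B[2][2] = 8 + 1 = 9) = 0 (attained at k = 1)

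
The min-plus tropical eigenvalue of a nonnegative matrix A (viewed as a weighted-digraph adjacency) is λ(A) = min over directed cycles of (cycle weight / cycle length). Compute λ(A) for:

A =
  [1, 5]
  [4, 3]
λ(A) = 1

Enumerate directed cycles and compute their means (weight / length). Sample:
  cycle 0 → 0: weight = 1, length = 1, mean = 1/1 ≈ 1.000
  cycle 1 → 1: weight = 3, length = 1, mean = 3/1 ≈ 3.000
  cycle 0 → 1 → 0: weight = 9, length = 2, mean = 9/2 ≈ 4.500
  cycle 1 → 0 → 1: weight = 9, length = 2, mean = 9/2 ≈ 4.500
Minimum mean = 1.000, attained e.g. along the cycle 0 → 0 with weight 1 and length 1. So λ(A) = 1/1 = 1.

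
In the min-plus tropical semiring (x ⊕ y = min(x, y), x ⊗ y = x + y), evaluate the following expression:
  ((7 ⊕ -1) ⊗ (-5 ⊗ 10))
((7 ⊕ -1) ⊗ (-5 ⊗ 10)) = 4

Expand innermost to outermost. Recall ⊕ takes the minimum of its arguments and ⊗ takes their sum. Working out the expression ((7 ⊕ -1) ⊗ (-5 ⊗ 10)) gives 4.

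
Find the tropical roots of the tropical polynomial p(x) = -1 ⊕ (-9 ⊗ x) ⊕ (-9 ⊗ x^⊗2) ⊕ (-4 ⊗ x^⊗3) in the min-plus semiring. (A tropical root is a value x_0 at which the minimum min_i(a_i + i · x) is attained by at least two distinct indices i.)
Roots: {-5, 0, 8}

Each tropical root is a break point of the lower envelope of the lines y = a_i + i · x (there are 4 lines, with slopes 0, 1, ..., 3). Only the lines that attain the minimum somewhere contribute to roots; other lines are dominated. Here the surviving (envelope) indices are i = 3, i = 2, i = 1, i = 0.
Intersections between consecutive envelope lines give the roots: for adjacent envelope indices i < j the intersection is x = (a_i − a_j) / (j − i). Reading off the sorted break points: {-5, 0, 8}.
Verification: at each break x_0, at least two indices attain the minimum of min_i(a_i + i · x_0).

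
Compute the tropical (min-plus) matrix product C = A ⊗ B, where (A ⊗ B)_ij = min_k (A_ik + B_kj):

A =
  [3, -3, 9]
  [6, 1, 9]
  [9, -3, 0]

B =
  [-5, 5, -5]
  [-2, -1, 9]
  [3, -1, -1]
A ⊗ B =
  [-5, -4, -2]
  [-1, 0, 1]
  [-5, -4, -1]

Apply the min-plus product entry-by-entry:
  C[0][0] = min over k of (A[0][0] + B[0][0] = 3 + -5 = -2, A[0][1] + B[1][0] = -3 + -2 = -5, A[0][2] + B[2][0] = 9 + 3 = 12) = -5 (attained at k = 1)
  C[0][1] = min over k of (A[0][0] + B[0][1] = 3 + 5 = 8, A[0][1] + B[1][1] = -3 + -1 = -4, A[0][2] + B[2][1] = 9 + -1 = 8) = -4 (attained at k = 1)
  C[0][2] = min over k of (A[0][0] + B[0][2] = 3 + -5 = -2, A[0][1] + B[1][2] = -3 + 9 = 6, A[0][2] + B[2][2] = 9 + -1 = 8) = -2 (attained at k = 0)
  C[1][0] = min over k of (A[1][0] + B[0][0] = 6 + -5 = 1, A[1][1] + B[1][0] = 1 + -2 = -1, A[1][2] + B[2][0] = 9 + 3 = 12) = -1 (attained at k = 1)
  C[1][1] = min over k of (A[1][0] + B[0][1] = 6 + 5 = 11, A[1][1] + B[1][1] = 1 + -1 = 0, A[1][2] + B[2][1] = 9 + -1 = 8) = 0 (attained at k = 1)
  C[1][2] = min over k of (A[1][0] + B[0][2] = 6 + -5 = 1, A[1][1] + B[1][2] = 1 + 9 = 10, A[1][2] + B[2][2] = 9 + -1 = 8) = 1 (attained at k = 0)
  C[2][0] = min over k of (A[2][0] + B[0][0] = 9 + -5 = 4, A[2][1] + B[1][0] = -3 + -2 = -5, A[2][2] + B[2][0] = 0 + 3 = 3) = -5 (attained at k = 1)
  C[2][1] = min over k of (A[2][0] + B[0][1] = 9 + 5 = 14, A[2][1] + B[1][1] = -3 + -1 = -4, A[2][2] + B[2][1] = 0 + -1 = -1) = -4 (attained at k = 1)
  C[2][2] = min over k of (A[2][0] + B[0][2] = 9 + -5 = 4, A[2][1] + B[1][2] = -3 + 9 = 6, A[2][2] + B[2][2] = 0 + -1 = -1) = -1 (attained at k = 2)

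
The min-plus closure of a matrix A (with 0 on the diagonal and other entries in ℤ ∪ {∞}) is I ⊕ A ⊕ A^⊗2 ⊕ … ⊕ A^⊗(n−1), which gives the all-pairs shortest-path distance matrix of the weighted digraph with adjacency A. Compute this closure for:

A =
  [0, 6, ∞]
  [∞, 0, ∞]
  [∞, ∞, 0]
Closure =
  [0, 6, ∞]
  [∞, 0, ∞]
  [∞, ∞, 0]

This is the Floyd-Warshall all-pairs shortest-path computation. For each intermediate vertex k = 0, 1, …, 2, update dist[i][j] ← min(dist[i][j], dist[i][k] + dist[k][j]). The final matrix gives, for each (i, j), the minimum total weight of any directed path from i to j (possibly empty when i = j).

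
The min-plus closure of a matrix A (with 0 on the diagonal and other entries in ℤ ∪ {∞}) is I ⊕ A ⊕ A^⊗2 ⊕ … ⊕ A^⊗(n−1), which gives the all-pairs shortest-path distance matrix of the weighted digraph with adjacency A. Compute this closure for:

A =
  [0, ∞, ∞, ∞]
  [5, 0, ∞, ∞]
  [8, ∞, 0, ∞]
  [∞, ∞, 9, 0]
Closure =
  [0, ∞, ∞, ∞]
  [5, 0, ∞, ∞]
  [8, ∞, 0, ∞]
  [17, ∞, 9, 0]

This is the Floyd-Warshall all-pairs shortest-path computation. For each intermediate vertex k = 0, 1, …, 3, update dist[i][j] ← min(dist[i][j], dist[i][k] + dist[k][j]). The final matrix gives, for each (i, j), the minimum total weight of any directed path from i to j (possibly empty when i = j).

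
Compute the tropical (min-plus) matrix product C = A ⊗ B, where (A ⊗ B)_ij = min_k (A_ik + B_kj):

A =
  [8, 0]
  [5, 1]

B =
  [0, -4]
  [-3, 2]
A ⊗ B =
  [-3, 2]
  [-2, 1]

Apply the min-plus product entry-by-entry:
  C[0][0] = min over k of (A[0][0] + B[0][0] = 8 + 0 = 8, A[0][1] + B[1][0] = 0 + -3 = -3) = -3 (attained at k = 1)
  C[0][1] = min over k of (A[0][0] + B[0][1] = 8 + -4 = 4, A[0][1] + B[1][1] = 0 + 2 = 2) = 2 (attained at k = 1)
  C[1][0] = min over k of (A[1][0] + B[0][0] = 5 + 0 = 5, A[1][1] + B[1][0] = 1 + -3 = -2) = -2 (attained at k = 1)
  C[1][1] = min over k of (A[1][0] + B[0][1] = 5 + -4 = 1, A[1][1] + B[1][1] = 1 + 2 = 3) = 1 (attained at k = 0)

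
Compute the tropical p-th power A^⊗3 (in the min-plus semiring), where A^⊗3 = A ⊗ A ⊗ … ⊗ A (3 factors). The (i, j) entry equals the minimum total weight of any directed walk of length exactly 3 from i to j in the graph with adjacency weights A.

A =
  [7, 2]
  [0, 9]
A^⊗3 =
  [9, 4]
  [2, 9]

Each entry (A^⊗3)_ij equals the minimum over all length-3 walks i = v_0 → v_1 → … → v_3 = j of Σ_t A[v_t][v_{t+1}]. For example, for (i, j) = (0, 1) we minimise over 4 possible intermediate vertex sequences; the minimum is 4, attained along the walk 0 → 1 → 0 → 1.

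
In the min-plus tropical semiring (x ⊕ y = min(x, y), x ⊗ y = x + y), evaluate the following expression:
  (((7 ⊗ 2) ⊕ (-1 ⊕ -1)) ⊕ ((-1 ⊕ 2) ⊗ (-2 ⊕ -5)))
(((7 ⊗ 2) ⊕ (-1 ⊕ -1)) ⊕ ((-1 ⊕ 2) ⊗ (-2 ⊕ -5))) = -6

Expand innermost to outermost. Recall ⊕ takes the minimum of its arguments and ⊗ takes their sum. Working out the expression (((7 ⊗ 2) ⊕ (-1 ⊕ -1)) ⊕ ((-1 ⊕ 2) ⊗ (-2 ⊕ -5))) gives -6.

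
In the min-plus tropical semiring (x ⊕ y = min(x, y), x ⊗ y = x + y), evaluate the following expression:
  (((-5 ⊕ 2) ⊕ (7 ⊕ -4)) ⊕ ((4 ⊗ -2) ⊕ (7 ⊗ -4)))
(((-5 ⊕ 2) ⊕ (7 ⊕ -4)) ⊕ ((4 ⊗ -2) ⊕ (7 ⊗ -4))) = -5

Expand innermost to outermost. Recall ⊕ takes the minimum of its arguments and ⊗ takes their sum. Working out the expression (((-5 ⊕ 2) ⊕ (7 ⊕ -4)) ⊕ ((4 ⊗ -2) ⊕ (7 ⊗ -4))) gives -5.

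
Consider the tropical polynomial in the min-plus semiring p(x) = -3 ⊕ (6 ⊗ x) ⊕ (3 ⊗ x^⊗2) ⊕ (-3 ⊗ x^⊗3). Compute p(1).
p(1) = -3

A tropical monomial a ⊗ x^⊗i evaluates to a + i · x. Evaluating each term at x = 1:
  Term 0 contributes -3 + 0 · 1 = -3
  Term 1 contributes 6 + 1 · 1 = 7
  Term 2 contributes 3 + 2 · 1 = 5
  Term 3 contributes -3 + 3 · 1 = 0
p(1) = ⊕ of these = min[-3, 7, 5, 0] = -3.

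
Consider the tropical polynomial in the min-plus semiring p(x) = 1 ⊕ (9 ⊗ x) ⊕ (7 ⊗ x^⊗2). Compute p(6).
p(6) = 1

A tropical monomial a ⊗ x^⊗i evaluates to a + i · x. Evaluating each term at x = 6:
  Term 0 contributes 1 + 0 · 6 = 1
  Term 1 contributes 9 + 1 · 6 = 15
  Term 2 contributes 7 + 2 · 6 = 19
p(6) = ⊕ of these = min[1, 15, 19] = 1.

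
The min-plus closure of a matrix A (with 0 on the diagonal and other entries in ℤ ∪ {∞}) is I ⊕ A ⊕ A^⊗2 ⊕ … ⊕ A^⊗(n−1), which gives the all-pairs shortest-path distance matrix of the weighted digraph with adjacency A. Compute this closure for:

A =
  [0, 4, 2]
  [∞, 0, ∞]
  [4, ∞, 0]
Closure =
  [0, 4, 2]
  [∞, 0, ∞]
  [4, 8, 0]

This is the Floyd-Warshall all-pairs shortest-path computation. For each intermediate vertex k = 0, 1, …, 2, update dist[i][j] ← min(dist[i][j], dist[i][k] + dist[k][j]). The final matrix gives, for each (i, j), the minimum total weight of any directed path from i to j (possibly empty when i = j).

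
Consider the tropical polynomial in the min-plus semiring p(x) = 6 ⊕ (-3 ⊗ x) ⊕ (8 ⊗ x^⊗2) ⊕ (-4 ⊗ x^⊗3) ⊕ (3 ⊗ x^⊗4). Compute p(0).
p(0) = -4

A tropical monomial a ⊗ x^⊗i evaluates to a + i · x. Evaluating each term at x = 0:
  Term 0 contributes 6 + 0 · 0 = 6
  Term 1 contributes -3 + 1 · 0 = -3
  Term 2 contributes 8 + 2 · 0 = 8
  Term 3 contributes -4 + 3 · 0 = -4
  Term 4 contributes 3 + 4 · 0 = 3
p(0) = ⊕ of these = min[6, -3, 8, -4, 3] = -4.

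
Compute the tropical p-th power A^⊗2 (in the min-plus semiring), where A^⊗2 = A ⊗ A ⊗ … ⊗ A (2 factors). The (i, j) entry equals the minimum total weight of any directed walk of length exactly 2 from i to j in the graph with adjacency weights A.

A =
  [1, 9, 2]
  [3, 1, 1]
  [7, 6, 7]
A^⊗2 =
  [2, 8, 3]
  [4, 2, 2]
  [8, 7, 7]

Each entry (A^⊗2)_ij equals the minimum over all length-2 walks i = v_0 → v_1 → … → v_2 = j of Σ_t A[v_t][v_{t+1}]. For example, for (i, j) = (0, 2) we minimise over 3 possible intermediate vertex sequences; the minimum is 3, attained along the walk 0 → 0 → 2.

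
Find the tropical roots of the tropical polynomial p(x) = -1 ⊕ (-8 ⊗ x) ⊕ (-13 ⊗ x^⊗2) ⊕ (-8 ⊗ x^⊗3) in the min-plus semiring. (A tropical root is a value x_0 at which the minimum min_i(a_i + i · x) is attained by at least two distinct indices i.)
Roots: {-5, 5, 7}

Each tropical root is a break point of the lower envelope of the lines y = a_i + i · x (there are 4 lines, with slopes 0, 1, ..., 3). Only the lines that attain the minimum somewhere contribute to roots; other lines are dominated. Here the surviving (envelope) indices are i = 3, i = 2, i = 1, i = 0.
Intersections between consecutive envelope lines give the roots: for adjacent envelope indices i < j the intersection is x = (a_i − a_j) / (j − i). Reading off the sorted break points: {-5, 5, 7}.
Verification: at each break x_0, at least two indices attain the minimum of min_i(a_i + i · x_0).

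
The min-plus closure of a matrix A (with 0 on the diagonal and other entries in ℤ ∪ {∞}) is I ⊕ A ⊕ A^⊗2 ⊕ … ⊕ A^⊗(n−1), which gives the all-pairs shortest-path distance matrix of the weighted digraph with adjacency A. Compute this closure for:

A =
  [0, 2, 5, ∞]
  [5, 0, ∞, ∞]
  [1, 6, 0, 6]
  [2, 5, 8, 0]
Closure =
  [0, 2, 5, 11]
  [5, 0, 10, 16]
  [1, 3, 0, 6]
  [2, 4, 7, 0]

This is the Floyd-Warshall all-pairs shortest-path computation. For each intermediate vertex k = 0, 1, …, 3, update dist[i][j] ← min(dist[i][j], dist[i][k] + dist[k][j]). The final matrix gives, for each (i, j), the minimum total weight of any directed path from i to j (possibly empty when i = j).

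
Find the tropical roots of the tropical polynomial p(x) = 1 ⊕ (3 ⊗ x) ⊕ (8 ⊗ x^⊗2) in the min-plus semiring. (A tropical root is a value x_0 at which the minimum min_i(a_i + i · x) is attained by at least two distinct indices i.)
Roots: {-5, -2}

Each tropical root is a break point of the lower envelope of the lines y = a_i + i · x (there are 3 lines, with slopes 0, 1, ..., 2). Only the lines that attain the minimum somewhere contribute to roots; other lines are dominated. Here the surviving (envelope) indices are i = 2, i = 1, i = 0.
Intersections between consecutive envelope lines give the roots: for adjacent envelope indices i < j the intersection is x = (a_i − a_j) / (j − i). Reading off the sorted break points: {-5, -2}.
Verification: at each break x_0, at least two indices attain the minimum of min_i(a_i + i · x_0).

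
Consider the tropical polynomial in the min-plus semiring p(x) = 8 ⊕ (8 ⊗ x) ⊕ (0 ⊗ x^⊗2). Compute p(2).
p(2) = 4

A tropical monomial a ⊗ x^⊗i evaluates to a + i · x. Evaluating each term at x = 2:
  Term 0 contributes 8 + 0 · 2 = 8
  Term 1 contributes 8 + 1 · 2 = 10
  Term 2 contributes 0 + 2 · 2 = 4
p(2) = ⊕ of these = min[8, 10, 4] = 4.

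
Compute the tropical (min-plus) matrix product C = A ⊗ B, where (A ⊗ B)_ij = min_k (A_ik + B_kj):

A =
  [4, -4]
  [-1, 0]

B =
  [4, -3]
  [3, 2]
A ⊗ B =
  [-1, -2]
  [3, -4]

Apply the min-plus product entry-by-entry:
  C[0][0] = min over k of (A[0][0] + B[0][0] = 4 + 4 = 8, A[0][1] + B[1][0] = -4 + 3 = -1) = -1 (attained at k = 1)
  C[0][1] = min over k of (A[0][0] + B[0][1] = 4 + -3 = 1, A[0][1] + B[1][1] = -4 + 2 = -2) = -2 (attained at k = 1)
  C[1][0] = min over k of (A[1][0] + B[0][0] = -1 + 4 = 3, A[1][1] + B[1][0] = 0 + 3 = 3) = 3 (attained at k = 0)
  C[1][1] = min over k of (A[1][0] + B[0][1] = -1 + -3 = -4, A[1][1] + B[1][1] = 0 + 2 = 2) = -4 (attained at k = 0)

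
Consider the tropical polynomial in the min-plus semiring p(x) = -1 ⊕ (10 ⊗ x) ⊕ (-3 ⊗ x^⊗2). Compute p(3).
p(3) = -1

A tropical monomial a ⊗ x^⊗i evaluates to a + i · x. Evaluating each term at x = 3:
  Term 0 contributes -1 + 0 · 3 = -1
  Term 1 contributes 10 + 1 · 3 = 13
  Term 2 contributes -3 + 2 · 3 = 3
p(3) = ⊕ of these = min[-1, 13, 3] = -1.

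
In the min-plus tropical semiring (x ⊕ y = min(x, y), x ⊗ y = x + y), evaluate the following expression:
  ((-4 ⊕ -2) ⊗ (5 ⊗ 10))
((-4 ⊕ -2) ⊗ (5 ⊗ 10)) = 11

Expand innermost to outermost. Recall ⊕ takes the minimum of its arguments and ⊗ takes their sum. Working out the expression ((-4 ⊕ -2) ⊗ (5 ⊗ 10)) gives 11.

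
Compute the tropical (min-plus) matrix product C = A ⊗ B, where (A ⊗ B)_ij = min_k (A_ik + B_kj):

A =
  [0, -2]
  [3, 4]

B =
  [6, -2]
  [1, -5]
A ⊗ B =
  [-1, -7]
  [5, -1]

Apply the min-plus product entry-by-entry:
  C[0][0] = min over k of (A[0][0] + B[0][0] = 0 + 6 = 6, A[0][1] + B[1][0] = -2 + 1 = -1) = -1 (attained at k = 1)
  C[0][1] = min over k of (A[0][0] + B[0][1] = 0 + -2 = -2, A[0][1] + B[1][1] = -2 + -5 = -7) = -7 (attained at k = 1)
  C[1][0] = min over k of (A[1][0] + B[0][0] = 3 + 6 = 9, A[1][1] + B[1][0] = 4 + 1 = 5) = 5 (attained at k = 1)
  C[1][1] = min over k of (A[1][0] + B[0][1] = 3 + -2 = 1, A[1][1] + B[1][1] = 4 + -5 = -1) = -1 (attained at k = 1)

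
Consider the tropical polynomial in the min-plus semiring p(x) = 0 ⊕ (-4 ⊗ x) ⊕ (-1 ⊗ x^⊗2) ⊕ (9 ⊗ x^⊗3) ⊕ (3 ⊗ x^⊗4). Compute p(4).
p(4) = 0

A tropical monomial a ⊗ x^⊗i evaluates to a + i · x. Evaluating each term at x = 4:
  Term 0 contributes 0 + 0 · 4 = 0
  Term 1 contributes -4 + 1 · 4 = 0
  Term 2 contributes -1 + 2 · 4 = 7
  Term 3 contributes 9 + 3 · 4 = 21
  Term 4 contributes 3 + 4 · 4 = 19
p(4) = ⊕ of these = min[0, 0, 7, 21, 19] = 0.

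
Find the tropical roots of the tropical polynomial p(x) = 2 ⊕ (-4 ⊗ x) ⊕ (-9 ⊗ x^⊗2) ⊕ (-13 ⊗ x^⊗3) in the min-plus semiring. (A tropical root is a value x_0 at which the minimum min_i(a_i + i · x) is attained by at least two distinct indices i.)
Roots: {4, 5, 6}

Each tropical root is a break point of the lower envelope of the lines y = a_i + i · x (there are 4 lines, with slopes 0, 1, ..., 3). Only the lines that attain the minimum somewhere contribute to roots; other lines are dominated. Here the surviving (envelope) indices are i = 3, i = 2, i = 1, i = 0.
Intersections between consecutive envelope lines give the roots: for adjacent envelope indices i < j the intersection is x = (a_i − a_j) / (j − i). Reading off the sorted break points: {4, 5, 6}.
Verification: at each break x_0, at least two indices attain the minimum of min_i(a_i + i · x_0).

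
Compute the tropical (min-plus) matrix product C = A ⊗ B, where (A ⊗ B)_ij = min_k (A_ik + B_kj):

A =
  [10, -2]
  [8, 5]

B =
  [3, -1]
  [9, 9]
A ⊗ B =
  [7, 7]
  [11, 7]

Apply the min-plus product entry-by-entry:
  C[0][0] = min over k of (A[0][0] + B[0][0] = 10 + 3 = 13, A[0][1] + B[1][0] = -2 + 9 = 7) = 7 (attained at k = 1)
  C[0][1] = min over k of (A[0][0] + B[0][1] = 10 + -1 = 9, A[0][1] + B[1][1] = -2 + 9 = 7) = 7 (attained at k = 1)
  C[1][0] = min over k of (A[1][0] + B[0][0] = 8 + 3 = 11, A[1][1] + B[1][0] = 5 + 9 = 14) = 11 (attained at k = 0)
  C[1][1] = min over k of (A[1][0] + B[0][1] = 8 + -1 = 7, A[1][1] + B[1][1] = 5 + 9 = 14) = 7 (attained at k = 0)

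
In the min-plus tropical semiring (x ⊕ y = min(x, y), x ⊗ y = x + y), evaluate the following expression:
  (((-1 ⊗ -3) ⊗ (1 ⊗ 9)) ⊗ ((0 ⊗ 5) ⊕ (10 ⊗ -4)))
(((-1 ⊗ -3) ⊗ (1 ⊗ 9)) ⊗ ((0 ⊗ 5) ⊕ (10 ⊗ -4))) = 11

Expand innermost to outermost. Recall ⊕ takes the minimum of its arguments and ⊗ takes their sum. Working out the expression (((-1 ⊗ -3) ⊗ (1 ⊗ 9)) ⊗ ((0 ⊗ 5) ⊕ (10 ⊗ -4))) gives 11.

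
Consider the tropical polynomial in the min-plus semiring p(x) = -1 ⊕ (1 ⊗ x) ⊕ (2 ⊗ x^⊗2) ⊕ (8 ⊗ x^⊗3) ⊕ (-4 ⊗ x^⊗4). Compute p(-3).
p(-3) = -16

A tropical monomial a ⊗ x^⊗i evaluates to a + i · x. Evaluating each term at x = -3:
  Term 0 contributes -1 + 0 · -3 = -1
  Term 1 contributes 1 + 1 · -3 = -2
  Term 2 contributes 2 + 2 · -3 = -4
  Term 3 contributes 8 + 3 · -3 = -1
  Term 4 contributes -4 + 4 · -3 = -16
p(-3) = ⊕ of these = min[-1, -2, -4, -1, -16] = -16.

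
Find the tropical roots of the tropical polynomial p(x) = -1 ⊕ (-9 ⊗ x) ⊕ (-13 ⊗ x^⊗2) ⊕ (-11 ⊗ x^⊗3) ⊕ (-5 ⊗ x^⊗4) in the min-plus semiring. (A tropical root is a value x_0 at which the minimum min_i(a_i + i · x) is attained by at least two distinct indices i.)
Roots: {-6, -2, 4, 8}

Each tropical root is a break point of the lower envelope of the lines y = a_i + i · x (there are 5 lines, with slopes 0, 1, ..., 4). Only the lines that attain the minimum somewhere contribute to roots; other lines are dominated. Here the surviving (envelope) indices are i = 4, i = 3, i = 2, i = 1, i = 0.
Intersections between consecutive envelope lines give the roots: for adjacent envelope indices i < j the intersection is x = (a_i − a_j) / (j − i). Reading off the sorted break points: {-6, -2, 4, 8}.
Verification: at each break x_0, at least two indices attain the minimum of min_i(a_i + i · x_0).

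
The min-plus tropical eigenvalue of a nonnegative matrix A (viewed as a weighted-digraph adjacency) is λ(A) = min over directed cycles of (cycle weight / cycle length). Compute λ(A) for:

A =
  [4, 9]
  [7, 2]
λ(A) = 2

Enumerate directed cycles and compute their means (weight / length). Sample:
  cycle 0 → 0: weight = 4, length = 1, mean = 4/1 ≈ 4.000
  cycle 1 → 1: weight = 2, length = 1, mean = 2/1 ≈ 2.000
  cycle 0 → 1 → 0: weight = 16, length = 2, mean = 16/2 ≈ 8.000
  cycle 1 → 0 → 1: weight = 16, length = 2, mean = 16/2 ≈ 8.000
Minimum mean = 2.000, attained e.g. along the cycle 1 → 1 with weight 2 and length 1. So λ(A) = 2/1 = 2.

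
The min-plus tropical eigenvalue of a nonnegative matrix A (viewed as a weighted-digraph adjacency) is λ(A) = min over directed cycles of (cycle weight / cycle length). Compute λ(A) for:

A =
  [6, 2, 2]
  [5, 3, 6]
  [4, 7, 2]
λ(A) = 2

Enumerate directed cycles and compute their means (weight / length). Sample:
  cycle 0 → 0: weight = 6, length = 1, mean = 6/1 ≈ 6.000
  cycle 1 → 1: weight = 3, length = 1, mean = 3/1 ≈ 3.000
  cycle 2 → 2: weight = 2, length = 1, mean = 2/1 ≈ 2.000
  cycle 0 → 1 → 0: weight = 7, length = 2, mean = 7/2 ≈ 3.500
  cycle 0 → 2 → 0: weight = 6, length = 2, mean = 6/2 ≈ 3.000
  cycle 1 → 0 → 1: weight = 7, length = 2, mean = 7/2 ≈ 3.500
Minimum mean = 2.000, attained e.g. along the cycle 2 → 2 with weight 2 and length 1. So λ(A) = 2/1 = 2.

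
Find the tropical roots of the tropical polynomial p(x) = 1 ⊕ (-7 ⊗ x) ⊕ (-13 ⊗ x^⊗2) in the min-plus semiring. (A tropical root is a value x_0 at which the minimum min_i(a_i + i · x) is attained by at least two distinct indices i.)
Roots: {6, 8}

Each tropical root is a break point of the lower envelope of the lines y = a_i + i · x (there are 3 lines, with slopes 0, 1, ..., 2). Only the lines that attain the minimum somewhere contribute to roots; other lines are dominated. Here the surviving (envelope) indices are i = 2, i = 1, i = 0.
Intersections between consecutive envelope lines give the roots: for adjacent envelope indices i < j the intersection is x = (a_i − a_j) / (j − i). Reading off the sorted break points: {6, 8}.
Verification: at each break x_0, at least two indices attain the minimum of min_i(a_i + i · x_0).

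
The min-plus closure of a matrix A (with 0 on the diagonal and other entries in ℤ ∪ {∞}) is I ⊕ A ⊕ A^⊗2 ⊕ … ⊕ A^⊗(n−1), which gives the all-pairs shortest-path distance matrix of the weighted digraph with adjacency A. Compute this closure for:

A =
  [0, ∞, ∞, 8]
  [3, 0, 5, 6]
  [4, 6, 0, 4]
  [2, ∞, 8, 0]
Closure =
  [0, 22, 16, 8]
  [3, 0, 5, 6]
  [4, 6, 0, 4]
  [2, 14, 8, 0]

This is the Floyd-Warshall all-pairs shortest-path computation. For each intermediate vertex k = 0, 1, …, 3, update dist[i][j] ← min(dist[i][j], dist[i][k] + dist[k][j]). The final matrix gives, for each (i, j), the minimum total weight of any directed path from i to j (possibly empty when i = j).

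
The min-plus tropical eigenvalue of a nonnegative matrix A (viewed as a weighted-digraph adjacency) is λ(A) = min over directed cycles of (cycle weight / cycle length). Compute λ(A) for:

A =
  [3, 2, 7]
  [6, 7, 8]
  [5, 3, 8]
λ(A) = 3

Enumerate directed cycles and compute their means (weight / length). Sample:
  cycle 0 → 0: weight = 3, length = 1, mean = 3/1 ≈ 3.000
  cycle 1 → 1: weight = 7, length = 1, mean = 7/1 ≈ 7.000
  cycle 2 → 2: weight = 8, length = 1, mean = 8/1 ≈ 8.000
  cycle 0 → 1 → 0: weight = 8, length = 2, mean = 8/2 ≈ 4.000
  cycle 0 → 2 → 0: weight = 12, length = 2, mean = 12/2 ≈ 6.000
  cycle 1 → 0 → 1: weight = 8, length = 2, mean = 8/2 ≈ 4.000
Minimum mean = 3.000, attained e.g. along the cycle 0 → 0 with weight 3 and length 1. So λ(A) = 3/1 = 3.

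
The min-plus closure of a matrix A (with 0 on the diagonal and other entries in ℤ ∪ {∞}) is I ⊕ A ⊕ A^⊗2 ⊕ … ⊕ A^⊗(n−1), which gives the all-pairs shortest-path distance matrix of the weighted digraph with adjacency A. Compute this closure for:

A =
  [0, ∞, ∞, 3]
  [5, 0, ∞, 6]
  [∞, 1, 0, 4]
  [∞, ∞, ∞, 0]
Closure =
  [0, ∞, ∞, 3]
  [5, 0, ∞, 6]
  [6, 1, 0, 4]
  [∞, ∞, ∞, 0]

This is the Floyd-Warshall all-pairs shortest-path computation. For each intermediate vertex k = 0, 1, …, 3, update dist[i][j] ← min(dist[i][j], dist[i][k] + dist[k][j]). The final matrix gives, for each (i, j), the minimum total weight of any directed path from i to j (possibly empty when i = j).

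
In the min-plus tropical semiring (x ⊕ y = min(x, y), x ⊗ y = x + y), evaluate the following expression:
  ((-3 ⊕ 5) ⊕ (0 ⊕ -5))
((-3 ⊕ 5) ⊕ (0 ⊕ -5)) = -5

Expand innermost to outermost. Recall ⊕ takes the minimum of its arguments and ⊗ takes their sum. Working out the expression ((-3 ⊕ 5) ⊕ (0 ⊕ -5)) gives -5.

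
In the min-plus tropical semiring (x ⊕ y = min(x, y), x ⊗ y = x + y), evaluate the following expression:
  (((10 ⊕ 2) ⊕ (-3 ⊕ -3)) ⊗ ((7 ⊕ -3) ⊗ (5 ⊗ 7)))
(((10 ⊕ 2) ⊕ (-3 ⊕ -3)) ⊗ ((7 ⊕ -3) ⊗ (5 ⊗ 7))) = 6

Expand innermost to outermost. Recall ⊕ takes the minimum of its arguments and ⊗ takes their sum. Working out the expression (((10 ⊕ 2) ⊕ (-3 ⊕ -3)) ⊗ ((7 ⊕ -3) ⊗ (5 ⊗ 7))) gives 6.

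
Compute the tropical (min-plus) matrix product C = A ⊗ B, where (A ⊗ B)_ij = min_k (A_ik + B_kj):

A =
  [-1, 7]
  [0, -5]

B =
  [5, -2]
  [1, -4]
A ⊗ B =
  [4, -3]
  [-4, -9]

Apply the min-plus product entry-by-entry:
  C[0][0] = min over k of (A[0][0] + B[0][0] = -1 + 5 = 4, A[0][1] + B[1][0] = 7 + 1 = 8) = 4 (attained at k = 0)
  C[0][1] = min over k of (A[0][0] + B[0][1] = -1 + -2 = -3, A[0][1] + B[1][1] = 7 + -4 = 3) = -3 (attained at k = 0)
  C[1][0] = min over k of (A[1][0] + B[0][0] = 0 + 5 = 5, A[1][1] + B[1][0] = -5 + 1 = -4) = -4 (attained at k = 1)
  C[1][1] = min over k of (A[1][0] + B[0][1] = 0 + -2 = -2, A[1][1] + B[1][1] = -5 + -4 = -9) = -9 (attained at k = 1)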